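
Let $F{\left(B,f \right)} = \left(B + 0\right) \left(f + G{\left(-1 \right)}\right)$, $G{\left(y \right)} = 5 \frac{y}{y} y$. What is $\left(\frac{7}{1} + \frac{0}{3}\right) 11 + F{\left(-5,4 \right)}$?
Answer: $82$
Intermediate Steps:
$G{\left(y \right)} = 5 y$ ($G{\left(y \right)} = 5 \cdot 1 y = 5 y$)
$F{\left(B,f \right)} = B \left(-5 + f\right)$ ($F{\left(B,f \right)} = \left(B + 0\right) \left(f + 5 \left(-1\right)\right) = B \left(f - 5\right) = B \left(-5 + f\right)$)
$\left(\frac{7}{1} + \frac{0}{3}\right) 11 + F{\left(-5,4 \right)} = \left(\frac{7}{1} + \frac{0}{3}\right) 11 - 5 \left(-5 + 4\right) = \left(7 \cdot 1 + 0 \cdot \frac{1}{3}\right) 11 - -5 = \left(7 + 0\right) 11 + 5 = 7 \cdot 11 + 5 = 77 + 5 = 82$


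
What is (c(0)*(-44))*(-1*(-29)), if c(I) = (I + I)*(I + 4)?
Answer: 0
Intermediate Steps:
c(I) = 2*I*(4 + I) (c(I) = (2*I)*(4 + I) = 2*I*(4 + I))
(c(0)*(-44))*(-1*(-29)) = ((2*0*(4 + 0))*(-44))*(-1*(-29)) = ((2*0*4)*(-44))*29 = (0*(-44))*29 = 0*29 = 0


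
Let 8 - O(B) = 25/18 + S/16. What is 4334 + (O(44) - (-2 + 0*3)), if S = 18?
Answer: 312587/72 ≈ 4341.5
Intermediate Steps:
O(B) = 395/72 (O(B) = 8 - (25/18 + 18/16) = 8 - (25*(1/18) + 18*(1/16)) = 8 - (25/18 + 9/8) = 8 - 1*181/72 = 8 - 181/72 = 395/72)
4334 + (O(44) - (-2 + 0*3)) = 4334 + (395/72 - (-2 + 0*3)) = 4334 + (395/72 - (-2 + 0)) = 4334 + (395/72 - 1*(-2)) = 4334 + (395/72 + 2) = 4334 + 539/72 = 312587/72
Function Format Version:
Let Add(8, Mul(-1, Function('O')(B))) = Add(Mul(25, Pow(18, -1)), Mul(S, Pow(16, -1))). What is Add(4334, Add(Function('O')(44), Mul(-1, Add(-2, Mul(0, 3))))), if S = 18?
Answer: Rational(312587, 72) ≈ 4341.5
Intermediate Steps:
Function('O')(B) = Rational(395, 72) (Function('O')(B) = Add(8, Mul(-1, Add(Mul(25, Pow(18, -1)), Mul(18, Pow(16, -1))))) = Add(8, Mul(-1, Add(Mul(25, Rational(1, 18)), Mul(18, Rational(1, 16))))) = Add(8, Mul(-1, Add(Rational(25, 18), Rational(9, 8)))) = Add(8, Mul(-1, Rational(181, 72))) = Add(8, Rational(-181, 72)) = Rational(395, 72))
Add(4334, Add(Function('O')(44), Mul(-1, Add(-2, Mul(0, 3))))) = Add(4334, Add(Rational(395, 72), Mul(-1, Add(-2, Mul(0, 3))))) = Add(4334, Add(Rational(395, 72), Mul(-1, Add(-2, 0)))) = Add(4334, Add(Rational(395, 72), Mul(-1, -2))) = Add(4334, Add(Rational(395, 72), 2)) = Add(4334, Rational(539, 72)) = Rational(312587, 72)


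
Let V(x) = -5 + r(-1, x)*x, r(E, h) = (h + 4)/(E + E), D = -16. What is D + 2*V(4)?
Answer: -58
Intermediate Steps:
r(E, h) = (4 + h)/(2*E) (r(E, h) = (4 + h)/((2*E)) = (4 + h)*(1/(2*E)) = (4 + h)/(2*E))
V(x) = -5 + x*(-2 - x/2) (V(x) = -5 + ((1/2)*(4 + x)/(-1))*x = -5 + ((1/2)*(-1)*(4 + x))*x = -5 + (-2 - x/2)*x = -5 + x*(-2 - x/2))
D + 2*V(4) = -16 + 2*(-5 - 1/2*4*(4 + 4)) = -16 + 2*(-5 - 1/2*4*8) = -16 + 2*(-5 - 16) = -16 + 2*(-21) = -16 - 42 = -58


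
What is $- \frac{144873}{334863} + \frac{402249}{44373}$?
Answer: $\frac{4750735454}{550328737} \approx 8.6325$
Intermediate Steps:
$- \frac{144873}{334863} + \frac{402249}{44373} = \left(-144873\right) \frac{1}{334863} + 402249 \cdot \frac{1}{44373} = - \frac{16097}{37207} + \frac{134083}{14791} = \frac{4750735454}{550328737}$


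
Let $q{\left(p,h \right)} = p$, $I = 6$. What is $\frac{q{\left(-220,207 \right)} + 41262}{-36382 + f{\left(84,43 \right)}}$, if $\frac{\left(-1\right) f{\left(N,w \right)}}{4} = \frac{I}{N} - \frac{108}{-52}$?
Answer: $- \frac{1867411}{1655772} \approx -1.1278$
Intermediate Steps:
$f{\left(N,w \right)} = - \frac{108}{13} - \frac{24}{N}$ ($f{\left(N,w \right)} = - 4 \left(\frac{6}{N} - \frac{108}{-52}\right) = - 4 \left(\frac{6}{N} - - \frac{27}{13}\right) = - 4 \left(\frac{6}{N} + \frac{27}{13}\right) = - 4 \left(\frac{27}{13} + \frac{6}{N}\right) = - \frac{108}{13} - \frac{24}{N}$)
$\frac{q{\left(-220,207 \right)} + 41262}{-36382 + f{\left(84,43 \right)}} = \frac{-220 + 41262}{-36382 - \left(\frac{108}{13} + \frac{24}{84}\right)} = \frac{41042}{-36382 - \frac{782}{91}} = \frac{41042}{- \frac{3311544}{91}} = 41042 \left(- \frac{91}{3311544}\right) = - \frac{1867411}{1655772}$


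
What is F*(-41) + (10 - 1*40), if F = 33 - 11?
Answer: -932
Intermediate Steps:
F = 22
F*(-41) + (10 - 1*40) = 22*(-41) + (10 - 1*40) = -902 + (10 - 40) = -902 - 30 = -932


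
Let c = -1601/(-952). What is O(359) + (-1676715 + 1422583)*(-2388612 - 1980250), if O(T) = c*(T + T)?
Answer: 528487396159943/476 ≈ 1.1103e+12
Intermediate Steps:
c = 1601/952 (c = -1601*(-1/952) = 1601/952 ≈ 1.6817)
O(T) = 1601*T/476 (O(T) = 1601*(T + T)/952 = 1601*(2*T)/952 = 1601*T/476)
O(359) + (-1676715 + 1422583)*(-2388612 - 1980250) = (1601/476)*359 + (-1676715 + 1422583)*(-2388612 - 1980250) = 574759/476 - 254132*(-4368862) = 574759/476 + 1110267637784 = 528487396159943/476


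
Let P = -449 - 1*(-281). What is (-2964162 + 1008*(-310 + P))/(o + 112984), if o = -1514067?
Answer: 3445986/1401083 ≈ 2.4595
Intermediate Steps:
P = -168 (P = -449 + 281 = -168)
(-2964162 + 1008*(-310 + P))/(o + 112984) = (-2964162 + 1008*(-310 - 168))/(-1514067 + 112984) = (-2964162 + 1008*(-478))/(-1401083) = (-2964162 - 481824)*(-1/1401083) = -3445986*(-1/1401083) = 3445986/1401083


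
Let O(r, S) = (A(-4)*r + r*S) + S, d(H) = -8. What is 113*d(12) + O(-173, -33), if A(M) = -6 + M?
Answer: 6502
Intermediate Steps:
O(r, S) = S - 10*r + S*r (O(r, S) = ((-6 - 4)*r + r*S) + S = (-10*r + S*r) + S = S - 10*r + S*r)
113*d(12) + O(-173, -33) = 113*(-8) + (-33 - 10*(-173) - 33*(-173)) = -904 + (-33 + 1730 + 5709) = -904 + 7406 = 6502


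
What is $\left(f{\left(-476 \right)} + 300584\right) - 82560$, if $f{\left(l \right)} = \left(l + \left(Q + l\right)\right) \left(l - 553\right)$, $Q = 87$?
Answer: $1108109$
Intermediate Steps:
$f{\left(l \right)} = \left(-553 + l\right) \left(87 + 2 l\right)$ ($f{\left(l \right)} = \left(l + \left(87 + l\right)\right) \left(l - 553\right) = \left(87 + 2 l\right) \left(-553 + l\right) = \left(-553 + l\right) \left(87 + 2 l\right)$)
$\left(f{\left(-476 \right)} + 300584\right) - 82560 = \left(\left(-48111 - -485044 + 2 \left(-476\right)^{2}\right) + 300584\right) - 82560 = \left(\left(-48111 + 485044 + 2 \cdot 226576\right) + 300584\right) - 82560 = \left(\left(-48111 + 485044 + 453152\right) + 300584\right) - 82560 = \left(890085 + 300584\right) - 82560 = 1190669 - 82560 = 1108109$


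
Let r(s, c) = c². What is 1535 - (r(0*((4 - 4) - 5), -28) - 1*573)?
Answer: 1324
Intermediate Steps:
1535 - (r(0*((4 - 4) - 5), -28) - 1*573) = 1535 - ((-28)² - 1*573) = 1535 - (784 - 573) = 1535 - 1*211 = 1535 - 211 = 1324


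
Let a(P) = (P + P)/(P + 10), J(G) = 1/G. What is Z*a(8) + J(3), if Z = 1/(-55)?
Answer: 157/495 ≈ 0.31717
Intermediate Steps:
Z = -1/55 ≈ -0.018182
a(P) = 2*P/(10 + P) (a(P) = (2*P)/(10 + P) = 2*P/(10 + P))
Z*a(8) + J(3) = -2*8/(55*(10 + 8)) + 1/3 = -2*8/(55*18) + ⅓ = -1/55*8/9 + ⅓ = -8/495 + ⅓ = 157/495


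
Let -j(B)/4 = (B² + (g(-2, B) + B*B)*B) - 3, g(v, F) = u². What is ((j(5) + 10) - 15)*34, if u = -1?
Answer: -20842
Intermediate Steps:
g(v, F) = 1 (g(v, F) = (-1)² = 1)
j(B) = 12 - 4*B² - 4*B*(1 + B²) (j(B) = -4*((B² + (1 + B*B)*B) - 3) = -4*((B² + (1 + B²)*B) - 3) = -4*((B² + B*(1 + B²)) - 3) = -4*(-3 + B² + B*(1 + B²)) = 12 - 4*B² - 4*B*(1 + B²))
((j(5) + 10) - 15)*34 = (((12 - 4*5 - 4*5² - 4*5³) + 10) - 15)*34 = (((12 - 20 - 4*25 - 4*125) + 10) - 15)*34 = (((12 - 20 - 100 - 500) + 10) - 15)*34 = ((-608 + 10) - 15)*34 = (-598 - 15)*34 = -613*34 = -20842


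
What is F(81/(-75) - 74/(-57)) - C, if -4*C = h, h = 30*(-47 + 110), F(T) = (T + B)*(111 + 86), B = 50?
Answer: 29541659/2850 ≈ 10366.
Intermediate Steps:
F(T) = 9850 + 197*T (F(T) = (T + 50)*(111 + 86) = (50 + T)*197 = 9850 + 197*T)
h = 1890 (h = 30*63 = 1890)
C = -945/2 (C = -¼*1890 = -945/2 ≈ -472.50)
F(81/(-75) - 74/(-57)) - C = (9850 + 197*(81/(-75) - 74/(-57))) - 1*(-945/2) = (9850 + 197*(81*(-1/75) - 74*(-1/57))) + 945/2 = (9850 + 197*(-27/25 + 74/57)) + 945/2 = (9850 + 197*(311/1425)) + 945/2 = (9850 + 61267/1425) + 945/2 = 14097517/1425 + 945/2 = 29541659/2850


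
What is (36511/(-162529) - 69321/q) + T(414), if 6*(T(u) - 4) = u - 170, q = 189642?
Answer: 1358539807733/30822324618 ≈ 44.076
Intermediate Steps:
T(u) = -73/3 + u/6 (T(u) = 4 + (u - 170)/6 = 4 + (-170 + u)/6 = 4 + (-85/3 + u/6) = -73/3 + u/6)
(36511/(-162529) - 69321/q) + T(414) = (36511/(-162529) - 69321/189642) + (-73/3 + (⅙)*414) = (36511*(-1/162529) - 69321*1/189642) + (-73/3 + 69) = (-36511/162529 - 23107/63214) + 134/3 = -6063563957/10274108206 + 134/3 = 1358539807733/30822324618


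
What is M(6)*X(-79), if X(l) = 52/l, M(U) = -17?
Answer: 884/79 ≈ 11.190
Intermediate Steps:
M(6)*X(-79) = -884/(-79) = -884*(-1)/79 = -17*(-52/79) = 884/79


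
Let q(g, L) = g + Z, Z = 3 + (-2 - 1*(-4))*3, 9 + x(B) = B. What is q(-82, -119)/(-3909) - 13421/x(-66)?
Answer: 5829796/32575 ≈ 178.97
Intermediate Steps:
x(B) = -9 + B
Z = 9 (Z = 3 + (-2 + 4)*3 = 3 + 2*3 = 3 + 6 = 9)
q(g, L) = 9 + g (q(g, L) = g + 9 = 9 + g)
q(-82, -119)/(-3909) - 13421/x(-66) = (9 - 82)/(-3909) - 13421/(-9 - 66) = -73*(-1/3909) - 13421/(-75) = 73/3909 - 13421*(-1/75) = 73/3909 + 13421/75 = 5829796/32575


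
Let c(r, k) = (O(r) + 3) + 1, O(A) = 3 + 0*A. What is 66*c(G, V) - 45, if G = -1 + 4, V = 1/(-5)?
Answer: 417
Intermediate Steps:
V = -1/5 ≈ -0.20000
G = 3
O(A) = 3 (O(A) = 3 + 0 = 3)
c(r, k) = 7 (c(r, k) = (3 + 3) + 1 = 6 + 1 = 7)
66*c(G, V) - 45 = 66*7 - 45 = 462 - 45 = 417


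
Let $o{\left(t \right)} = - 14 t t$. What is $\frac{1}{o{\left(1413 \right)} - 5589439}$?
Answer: $- \frac{1}{33541405} \approx -2.9814 \cdot 10^{-8}$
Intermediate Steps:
$o{\left(t \right)} = - 14 t^{2}$
$\frac{1}{o{\left(1413 \right)} - 5589439} = \frac{1}{- 14 \cdot 1413^{2} - 5589439} = \frac{1}{\left(-14\right) 1996569 - 5589439} = \frac{1}{-27951966 - 5589439} = \frac{1}{-33541405} = - \frac{1}{33541405}$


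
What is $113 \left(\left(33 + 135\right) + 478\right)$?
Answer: $72998$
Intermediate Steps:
$113 \left(\left(33 + 135\right) + 478\right) = 113 \left(168 + 478\right) = 113 \cdot 646 = 72998$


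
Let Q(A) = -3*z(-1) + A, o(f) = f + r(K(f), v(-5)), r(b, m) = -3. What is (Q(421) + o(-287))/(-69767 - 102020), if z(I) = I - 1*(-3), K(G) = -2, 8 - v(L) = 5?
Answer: -125/171787 ≈ -0.00072765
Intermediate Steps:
v(L) = 3 (v(L) = 8 - 1*5 = 8 - 5 = 3)
z(I) = 3 + I (z(I) = I + 3 = 3 + I)
o(f) = -3 + f (o(f) = f - 3 = -3 + f)
Q(A) = -6 + A (Q(A) = -3*(3 - 1) + A = -3*2 + A = -6 + A)
(Q(421) + o(-287))/(-69767 - 102020) = ((-6 + 421) + (-3 - 287))/(-69767 - 102020) = (415 - 290)/(-171787) = 125*(-1/171787) = -125/171787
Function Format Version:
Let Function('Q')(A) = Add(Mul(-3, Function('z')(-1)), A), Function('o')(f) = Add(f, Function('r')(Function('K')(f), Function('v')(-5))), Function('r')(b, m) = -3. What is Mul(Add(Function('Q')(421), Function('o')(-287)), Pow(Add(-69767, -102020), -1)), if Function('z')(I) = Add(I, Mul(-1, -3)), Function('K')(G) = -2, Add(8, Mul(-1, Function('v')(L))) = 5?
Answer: Rational(-125, 171787) ≈ -0.00072765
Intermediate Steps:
Function('v')(L) = 3 (Function('v')(L) = Add(8, Mul(-1, 5)) = Add(8, -5) = 3)
Function('z')(I) = Add(3, I) (Function('z')(I) = Add(I, 3) = Add(3, I))
Function('o')(f) = Add(-3, f) (Function('o')(f) = Add(f, -3) = Add(-3, f))
Function('Q')(A) = Add(-6, A) (Function('Q')(A) = Add(Mul(-3, Add(3, -1)), A) = Add(Mul(-3, 2), A) = Add(-6, A))
Mul(Add(Function('Q')(421), Function('o')(-287)), Pow(Add(-69767, -102020), -1)) = Mul(Add(Add(-6, 421), Add(-3, -287)), Pow(Add(-69767, -102020), -1)) = Mul(Add(415, -290), Pow(-171787, -1)) = Mul(125, Rational(-1, 171787)) = Rational(-125, 171787)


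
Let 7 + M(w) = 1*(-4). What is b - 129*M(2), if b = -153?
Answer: 1266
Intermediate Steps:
M(w) = -11 (M(w) = -7 + 1*(-4) = -7 - 4 = -11)
b - 129*M(2) = -153 - 129*(-11) = -153 + 1419 = 1266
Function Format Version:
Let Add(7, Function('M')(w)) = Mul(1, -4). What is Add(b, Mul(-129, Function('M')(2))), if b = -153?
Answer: 1266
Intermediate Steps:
Function('M')(w) = -11 (Function('M')(w) = Add(-7, Mul(1, -4)) = Add(-7, -4) = -11)
Add(b, Mul(-129, Function('M')(2))) = Add(-153, Mul(-129, -11)) = Add(-153, 1419) = 1266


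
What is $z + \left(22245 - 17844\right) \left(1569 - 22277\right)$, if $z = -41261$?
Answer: $-91177169$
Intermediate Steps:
$z + \left(22245 - 17844\right) \left(1569 - 22277\right) = -41261 + \left(22245 - 17844\right) \left(1569 - 22277\right) = -41261 + 4401 \left(-20708\right) = -41261 - 91135908 = -91177169$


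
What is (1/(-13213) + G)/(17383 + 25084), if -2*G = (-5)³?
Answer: 1651623/1122232942 ≈ 0.0014717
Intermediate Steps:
G = 125/2 (G = -½*(-5)³ = -½*(-125) = 125/2 ≈ 62.500)
(1/(-13213) + G)/(17383 + 25084) = (1/(-13213) + 125/2)/(17383 + 25084) = (-1/13213 + 125/2)/42467 = (1651623/26426)*(1/42467) = 1651623/1122232942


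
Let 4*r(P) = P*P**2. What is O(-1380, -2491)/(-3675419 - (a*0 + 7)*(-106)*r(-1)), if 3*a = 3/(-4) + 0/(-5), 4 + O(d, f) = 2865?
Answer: -5722/7351209 ≈ -0.00077838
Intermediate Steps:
O(d, f) = 2861 (O(d, f) = -4 + 2865 = 2861)
r(P) = P**3/4 (r(P) = (P*P**2)/4 = P**3/4)
a = -1/4 (a = (3/(-4) + 0/(-5))/3 = (3*(-1/4) + 0*(-1/5))/3 = (-3/4 + 0)/3 = (1/3)*(-3/4) = -1/4 ≈ -0.25000)
O(-1380, -2491)/(-3675419 - (a*0 + 7)*(-106)*r(-1)) = 2861/(-3675419 - (-1/4*0 + 7)*(-106)*(1/4)*(-1)**3) = 2861/(-3675419 - (0 + 7)*(-106)*(1/4)*(-1)) = 2861/(-3675419 - 7*(-106)*(-1)/4) = 2861/(-3675419 - (-742)*(-1)/4) = 2861/(-3675419 - 1*371/2) = 2861/(-3675419 - 371/2) = 2861/(-7351209/2) = 2861*(-2/7351209) = -5722/7351209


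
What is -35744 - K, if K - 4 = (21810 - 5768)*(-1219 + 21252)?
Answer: -321405134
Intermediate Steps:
K = 321369390 (K = 4 + (21810 - 5768)*(-1219 + 21252) = 4 + 16042*20033 = 4 + 321369386 = 321369390)
-35744 - K = -35744 - 1*321369390 = -35744 - 321369390 = -321405134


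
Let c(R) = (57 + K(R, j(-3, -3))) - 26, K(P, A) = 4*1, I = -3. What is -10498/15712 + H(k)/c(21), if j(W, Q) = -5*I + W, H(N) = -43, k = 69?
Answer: -521523/274960 ≈ -1.8967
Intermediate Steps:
j(W, Q) = 15 + W (j(W, Q) = -5*(-3) + W = 15 + W)
K(P, A) = 4
c(R) = 35 (c(R) = (57 + 4) - 26 = 61 - 26 = 35)
-10498/15712 + H(k)/c(21) = -10498/15712 - 43/35 = -10498*1/15712 - 43*1/35 = -5249/7856 - 43/35 = -521523/274960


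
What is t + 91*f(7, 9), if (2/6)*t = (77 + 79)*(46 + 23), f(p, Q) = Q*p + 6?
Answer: 38571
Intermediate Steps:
f(p, Q) = 6 + Q*p
t = 32292 (t = 3*((77 + 79)*(46 + 23)) = 3*(156*69) = 3*10764 = 32292)
t + 91*f(7, 9) = 32292 + 91*(6 + 9*7) = 32292 + 91*(6 + 63) = 32292 + 91*69 = 32292 + 6279 = 38571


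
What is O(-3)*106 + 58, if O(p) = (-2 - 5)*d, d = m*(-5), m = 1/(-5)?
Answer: -684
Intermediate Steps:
m = -⅕ ≈ -0.20000
d = 1 (d = -⅕*(-5) = 1)
O(p) = -7 (O(p) = (-2 - 5)*1 = -7*1 = -7)
O(-3)*106 + 58 = -7*106 + 58 = -742 + 58 = -684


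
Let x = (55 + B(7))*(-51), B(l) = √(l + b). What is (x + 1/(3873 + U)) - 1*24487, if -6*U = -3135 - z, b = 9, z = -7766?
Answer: -511618066/18607 ≈ -27496.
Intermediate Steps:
B(l) = √(9 + l) (B(l) = √(l + 9) = √(9 + l))
U = -4631/6 (U = -(-3135 - 1*(-7766))/6 = -(-3135 + 7766)/6 = -⅙*4631 = -4631/6 ≈ -771.83)
x = -3009 (x = (55 + √(9 + 7))*(-51) = (55 + √16)*(-51) = (55 + 4)*(-51) = 59*(-51) = -3009)
(x + 1/(3873 + U)) - 1*24487 = (-3009 + 1/(3873 - 4631/6)) - 1*24487 = (-3009 + 1/(18607/6)) - 24487 = (-3009 + 6/18607) - 24487 = -55988457/18607 - 24487 = -511618066/18607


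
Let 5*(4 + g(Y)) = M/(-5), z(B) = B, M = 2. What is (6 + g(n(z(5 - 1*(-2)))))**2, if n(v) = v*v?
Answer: 2304/625 ≈ 3.6864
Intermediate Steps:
n(v) = v**2
g(Y) = -102/25 (g(Y) = -4 + (2/(-5))/5 = -4 + (2*(-1/5))/5 = -4 + (1/5)*(-2/5) = -4 - 2/25 = -102/25)
(6 + g(n(z(5 - 1*(-2)))))**2 = (6 - 102/25)**2 = (48/25)**2 = 2304/625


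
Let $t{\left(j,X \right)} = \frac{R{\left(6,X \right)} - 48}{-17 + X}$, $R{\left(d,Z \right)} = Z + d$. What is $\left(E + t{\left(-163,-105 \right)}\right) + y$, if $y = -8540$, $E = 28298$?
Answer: $\frac{2410623}{122} \approx 19759.0$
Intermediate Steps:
$t{\left(j,X \right)} = \frac{-42 + X}{-17 + X}$ ($t{\left(j,X \right)} = \frac{\left(X + 6\right) - 48}{-17 + X} = \frac{\left(6 + X\right) - 48}{-17 + X} = \frac{-42 + X}{-17 + X}$)
$\left(E + t{\left(-163,-105 \right)}\right) + y = \left(28298 + \frac{-42 - 105}{-17 - 105}\right) - 8540 = \left(28298 + \frac{1}{-122} \left(-147\right)\right) - 8540 = \left(28298 - - \frac{147}{122}\right) - 8540 = \left(28298 + \frac{147}{122}\right) - 8540 = \frac{3452503}{122} - 8540 = \frac{2410623}{122}$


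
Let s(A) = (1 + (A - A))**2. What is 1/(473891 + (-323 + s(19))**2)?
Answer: 1/577575 ≈ 1.7314e-6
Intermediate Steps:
s(A) = 1 (s(A) = (1 + 0)**2 = 1**2 = 1)
1/(473891 + (-323 + s(19))**2) = 1/(473891 + (-323 + 1)**2) = 1/(473891 + (-322)**2) = 1/(473891 + 103684) = 1/577575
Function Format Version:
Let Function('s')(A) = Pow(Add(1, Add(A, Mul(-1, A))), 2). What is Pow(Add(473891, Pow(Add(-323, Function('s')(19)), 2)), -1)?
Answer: Rational(1, 577575) ≈ 1.7314e-6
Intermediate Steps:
Function('s')(A) = 1 (Function('s')(A) = Pow(Add(1, 0), 2) = Pow(1, 2) = 1)
Pow(Add(473891, Pow(Add(-323, Function('s')(19)), 2)), -1) = Pow(Add(473891, Pow(Add(-323, 1), 2)), -1) = Pow(Add(473891, Pow(-322, 2)), -1) = Pow(Add(473891, 103684), -1) = Pow(577575, -1) = Rational(1, 577575)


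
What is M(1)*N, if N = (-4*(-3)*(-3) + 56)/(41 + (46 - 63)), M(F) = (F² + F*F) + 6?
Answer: 20/3 ≈ 6.6667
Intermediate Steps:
M(F) = 6 + 2*F² (M(F) = (F² + F²) + 6 = 2*F² + 6 = 6 + 2*F²)
N = ⅚ (N = (12*(-3) + 56)/(41 - 17) = (-36 + 56)/24 = 20*(1/24) = ⅚ ≈ 0.83333)
M(1)*N = (6 + 2*1²)*(⅚) = (6 + 2*1)*(⅚) = (6 + 2)*(⅚) = 8*(⅚) = 20/3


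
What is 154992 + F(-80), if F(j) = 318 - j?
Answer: 155390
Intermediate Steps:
154992 + F(-80) = 154992 + (318 - 1*(-80)) = 154992 + (318 + 80) = 154992 + 398 = 155390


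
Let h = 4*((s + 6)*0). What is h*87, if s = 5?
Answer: 0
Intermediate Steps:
h = 0 (h = 4*((5 + 6)*0) = 4*(11*0) = 4*0 = 0)
h*87 = 0*87 = 0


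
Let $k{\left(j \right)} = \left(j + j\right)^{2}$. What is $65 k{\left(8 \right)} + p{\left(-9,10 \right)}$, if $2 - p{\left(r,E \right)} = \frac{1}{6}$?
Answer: $\frac{99851}{6} \approx 16642.0$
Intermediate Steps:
$k{\left(j \right)} = 4 j^{2}$ ($k{\left(j \right)} = \left(2 j\right)^{2} = 4 j^{2}$)
$p{\left(r,E \right)} = \frac{11}{6}$ ($p{\left(r,E \right)} = 2 - \frac{1}{6} = \frac{11}{6}$)
$65 k{\left(8 \right)} + p{\left(-9,10 \right)} = 65 \cdot 4 \cdot 8^{2} + \frac{11}{6} = 65 \cdot 4 \cdot 64 + \frac{11}{6} = 65 \cdot 256 + \frac{11}{6} = 16640 + \frac{11}{6} = \frac{99851}{6}$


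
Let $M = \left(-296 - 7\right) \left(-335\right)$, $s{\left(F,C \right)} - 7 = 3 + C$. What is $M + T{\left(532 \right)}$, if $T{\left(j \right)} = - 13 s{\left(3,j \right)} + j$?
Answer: $94991$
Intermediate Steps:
$s{\left(F,C \right)} = 10 + C$ ($s{\left(F,C \right)} = 7 + \left(3 + C\right) = 10 + C$)
$T{\left(j \right)} = -130 - 12 j$ ($T{\left(j \right)} = - 13 \left(10 + j\right) + j = \left(-130 - 13 j\right) + j = -130 - 12 j$)
$M = 101505$ ($M = \left(-303\right) \left(-335\right) = 101505$)
$M + T{\left(532 \right)} = 101505 - 6514 = 94991$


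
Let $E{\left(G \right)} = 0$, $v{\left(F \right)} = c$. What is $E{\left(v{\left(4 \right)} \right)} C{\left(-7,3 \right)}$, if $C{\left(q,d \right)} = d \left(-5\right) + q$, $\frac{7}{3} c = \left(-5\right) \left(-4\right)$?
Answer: $0$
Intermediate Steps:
$c = \frac{60}{7}$ ($c = \frac{3 \left(\left(-5\right) \left(-4\right)\right)}{7} = \frac{3}{7} \cdot 20 = \frac{60}{7} \approx 8.5714$)
$v{\left(F \right)} = \frac{60}{7}$
$C{\left(q,d \right)} = q - 5 d$ ($C{\left(q,d \right)} = - 5 d + q = q - 5 d$)
$E{\left(v{\left(4 \right)} \right)} C{\left(-7,3 \right)} = 0 \left(-7 - 15\right) = 0 \left(-22\right) = 0$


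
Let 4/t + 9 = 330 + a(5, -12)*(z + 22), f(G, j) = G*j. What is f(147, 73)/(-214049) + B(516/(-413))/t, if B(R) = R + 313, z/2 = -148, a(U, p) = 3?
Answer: -13807302627009/353608948 ≈ -39047.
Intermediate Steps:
z = -296 (z = 2*(-148) = -296)
B(R) = 313 + R
t = -4/501 (t = 4/(-9 + (330 + 3*(-296 + 22))) = 4/(-9 + (330 + 3*(-274))) = 4/(-9 + (330 - 822)) = 4/(-9 - 492) = 4/(-501) = 4*(-1/501) = -4/501 ≈ -0.0079840)
f(147, 73)/(-214049) + B(516/(-413))/t = (147*73)/(-214049) + (313 + 516/(-413))/(-4/501) = 10731*(-1/214049) + (313 + 516*(-1/413))*(-501/4) = -10731/214049 + (313 - 516/413)*(-501/4) = -10731/214049 + (128753/413)*(-501/4) = -10731/214049 - 64505253/1652 = -13807302627009/353608948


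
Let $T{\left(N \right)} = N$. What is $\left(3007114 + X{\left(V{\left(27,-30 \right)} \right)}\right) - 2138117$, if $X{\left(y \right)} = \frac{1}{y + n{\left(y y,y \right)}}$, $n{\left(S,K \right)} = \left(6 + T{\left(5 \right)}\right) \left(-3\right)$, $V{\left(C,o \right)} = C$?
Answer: $\frac{5213981}{6} \approx 8.69 \cdot 10^{5}$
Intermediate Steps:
$n{\left(S,K \right)} = -33$ ($n{\left(S,K \right)} = \left(6 + 5\right) \left(-3\right) = 11 \left(-3\right) = -33$)
$X{\left(y \right)} = \frac{1}{-33 + y}$ ($X{\left(y \right)} = \frac{1}{y - 33} = \frac{1}{-33 + y}$)
$\left(3007114 + X{\left(V{\left(27,-30 \right)} \right)}\right) - 2138117 = \left(3007114 + \frac{1}{-33 + 27}\right) - 2138117 = \left(3007114 + \frac{1}{-6}\right) - 2138117 = \left(3007114 - \frac{1}{6}\right) - 2138117 = \frac{18042683}{6} - 2138117 = \frac{5213981}{6}$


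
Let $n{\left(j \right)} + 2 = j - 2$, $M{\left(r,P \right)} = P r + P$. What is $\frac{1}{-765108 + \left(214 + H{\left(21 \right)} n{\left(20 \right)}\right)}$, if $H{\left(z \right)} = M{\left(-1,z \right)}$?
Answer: $- \frac{1}{764894} \approx -1.3074 \cdot 10^{-6}$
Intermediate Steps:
$M{\left(r,P \right)} = P + P r$
$H{\left(z \right)} = 0$ ($H{\left(z \right)} = z \left(1 - 1\right) = z 0 = 0$)
$n{\left(j \right)} = -4 + j$ ($n{\left(j \right)} = -2 + \left(j - 2\right) = -2 + \left(-2 + j\right) = -4 + j$)
$\frac{1}{-765108 + \left(214 + H{\left(21 \right)} n{\left(20 \right)}\right)} = \frac{1}{-765108 + \left(214 + 0 \left(-4 + 20\right)\right)} = \frac{1}{-765108 + \left(214 + 0 \cdot 16\right)} = \frac{1}{-765108 + \left(214 + 0\right)} = \frac{1}{-765108 + 214} = \frac{1}{-764894} = - \frac{1}{764894}$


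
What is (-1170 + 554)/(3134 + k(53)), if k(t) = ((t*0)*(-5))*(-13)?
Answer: -308/1567 ≈ -0.19655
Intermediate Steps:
k(t) = 0 (k(t) = (0*(-5))*(-13) = 0*(-13) = 0)
(-1170 + 554)/(3134 + k(53)) = (-1170 + 554)/(3134 + 0) = -616/3134 = -616*1/3134 = -308/1567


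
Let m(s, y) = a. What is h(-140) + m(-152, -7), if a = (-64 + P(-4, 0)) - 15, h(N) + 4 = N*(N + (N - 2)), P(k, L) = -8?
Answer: 39389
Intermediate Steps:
h(N) = -4 + N*(-2 + 2*N) (h(N) = -4 + N*(N + (N - 2)) = -4 + N*(N + (-2 + N)) = -4 + N*(-2 + 2*N))
a = -87 (a = (-64 - 8) - 15 = -72 - 15 = -87)
m(s, y) = -87
h(-140) + m(-152, -7) = (-4 - 2*(-140) + 2*(-140)**2) - 87 = (-4 + 280 + 2*19600) - 87 = (-4 + 280 + 39200) - 87 = 39476 - 87 = 39389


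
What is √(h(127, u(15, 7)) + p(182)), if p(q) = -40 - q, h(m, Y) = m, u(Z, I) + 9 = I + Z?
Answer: I*√95 ≈ 9.7468*I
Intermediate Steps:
u(Z, I) = -9 + I + Z (u(Z, I) = -9 + (I + Z) = -9 + I + Z)
√(h(127, u(15, 7)) + p(182)) = √(127 + (-40 - 1*182)) = √(127 + (-40 - 182)) = √(127 - 222) = √(-95) = I*√95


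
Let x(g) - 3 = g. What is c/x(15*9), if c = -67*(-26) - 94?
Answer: 824/69 ≈ 11.942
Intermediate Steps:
c = 1648 (c = 1742 - 94 = 1648)
x(g) = 3 + g
c/x(15*9) = 1648/(3 + 15*9) = 1648/(3 + 135) = 1648/138 = 1648*(1/138) = 824/69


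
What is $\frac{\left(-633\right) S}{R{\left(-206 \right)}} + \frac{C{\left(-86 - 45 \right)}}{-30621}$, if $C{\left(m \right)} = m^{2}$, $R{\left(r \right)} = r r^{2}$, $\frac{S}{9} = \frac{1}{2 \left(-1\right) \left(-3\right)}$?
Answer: $- \frac{299978459473}{535366295472} \approx -0.56032$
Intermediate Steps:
$S = \frac{3}{2}$ ($S = \frac{9}{2 \left(-1\right) \left(-3\right)} = \frac{9}{\left(-2\right) \left(-3\right)} = \frac{9}{6} = 9 \cdot \frac{1}{6} = \frac{3}{2} \approx 1.5$)
$R{\left(r \right)} = r^{3}$
$\frac{\left(-633\right) S}{R{\left(-206 \right)}} + \frac{C{\left(-86 - 45 \right)}}{-30621} = \frac{\left(-633\right) \frac{3}{2}}{\left(-206\right)^{3}} + \frac{\left(-86 - 45\right)^{2}}{-30621} = - \frac{1899}{2 \left(-8741816\right)} + \left(-131\right)^{2} \left(- \frac{1}{30621}\right) = \left(- \frac{1899}{2}\right) \left(- \frac{1}{8741816}\right) + 17161 \left(- \frac{1}{30621}\right) = \frac{1899}{17483632} - \frac{17161}{30621} = - \frac{299978459473}{535366295472}$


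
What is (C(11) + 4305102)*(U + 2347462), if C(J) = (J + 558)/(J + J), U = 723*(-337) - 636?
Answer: 199197620481275/22 ≈ 9.0544e+12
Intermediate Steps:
U = -244287 (U = -243651 - 636 = -244287)
C(J) = (558 + J)/(2*J) (C(J) = (558 + J)/((2*J)) = (558 + J)*(1/(2*J)) = (558 + J)/(2*J))
(C(11) + 4305102)*(U + 2347462) = ((½)*(558 + 11)/11 + 4305102)*(-244287 + 2347462) = ((½)*(1/11)*569 + 4305102)*2103175 = (569/22 + 4305102)*2103175 = (94712813/22)*2103175 = 199197620481275/22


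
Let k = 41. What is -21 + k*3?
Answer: 102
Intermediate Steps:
-21 + k*3 = -21 + 41*3 = -21 + 123 = 102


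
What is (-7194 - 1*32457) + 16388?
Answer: -23263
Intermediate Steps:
(-7194 - 1*32457) + 16388 = (-7194 - 32457) + 16388 = -39651 + 16388 = -23263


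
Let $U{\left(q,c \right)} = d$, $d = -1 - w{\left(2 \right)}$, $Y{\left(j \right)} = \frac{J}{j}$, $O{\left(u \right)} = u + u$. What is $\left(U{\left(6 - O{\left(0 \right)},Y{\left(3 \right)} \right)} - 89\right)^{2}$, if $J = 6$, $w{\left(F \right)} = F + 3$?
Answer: $9025$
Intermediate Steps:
$O{\left(u \right)} = 2 u$
$w{\left(F \right)} = 3 + F$
$Y{\left(j \right)} = \frac{6}{j}$
$d = -6$ ($d = -1 - \left(3 + 2\right) = -1 - 5 = -6$)
$U{\left(q,c \right)} = -6$
$\left(U{\left(6 - O{\left(0 \right)},Y{\left(3 \right)} \right)} - 89\right)^{2} = \left(-6 - 89\right)^{2} = \left(-95\right)^{2} = 9025$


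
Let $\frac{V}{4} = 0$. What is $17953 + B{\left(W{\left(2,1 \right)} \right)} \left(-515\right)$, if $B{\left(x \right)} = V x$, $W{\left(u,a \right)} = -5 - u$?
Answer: $17953$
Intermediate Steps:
$V = 0$ ($V = 4 \cdot 0 = 0$)
$B{\left(x \right)} = 0$ ($B{\left(x \right)} = 0 x = 0$)
$17953 + B{\left(W{\left(2,1 \right)} \right)} \left(-515\right) = 17953 + 0 \left(-515\right) = 17953 + 0 = 17953$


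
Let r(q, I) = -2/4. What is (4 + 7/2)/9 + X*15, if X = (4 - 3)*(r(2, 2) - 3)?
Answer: -155/3 ≈ -51.667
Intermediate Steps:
r(q, I) = -½ (r(q, I) = -2*¼ = -½)
X = -7/2 (X = (4 - 3)*(-½ - 3) = 1*(-7/2) = -7/2 ≈ -3.5000)
(4 + 7/2)/9 + X*15 = (4 + 7/2)/9 - 7/2*15 = (4 + 7*(½))*(⅑) - 105/2 = (4 + 7/2)*(⅑) - 105/2 = (15/2)*(⅑) - 105/2 = ⅚ - 105/2 = -155/3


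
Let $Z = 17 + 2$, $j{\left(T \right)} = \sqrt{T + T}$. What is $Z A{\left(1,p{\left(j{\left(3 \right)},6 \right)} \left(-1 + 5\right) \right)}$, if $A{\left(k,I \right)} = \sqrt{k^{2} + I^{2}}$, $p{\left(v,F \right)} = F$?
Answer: $19 \sqrt{577} \approx 456.4$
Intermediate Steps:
$j{\left(T \right)} = \sqrt{2} \sqrt{T}$ ($j{\left(T \right)} = \sqrt{2 T} = \sqrt{2} \sqrt{T}$)
$Z = 19$
$A{\left(k,I \right)} = \sqrt{I^{2} + k^{2}}$
$Z A{\left(1,p{\left(j{\left(3 \right)},6 \right)} \left(-1 + 5\right) \right)} = 19 \sqrt{\left(6 \left(-1 + 5\right)\right)^{2} + 1^{2}} = 19 \sqrt{\left(6 \cdot 4\right)^{2} + 1} = 19 \sqrt{24^{2} + 1} = 19 \sqrt{576 + 1} = 19 \sqrt{577}$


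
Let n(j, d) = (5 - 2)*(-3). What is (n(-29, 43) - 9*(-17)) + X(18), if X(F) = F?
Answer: 162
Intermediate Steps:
n(j, d) = -9 (n(j, d) = 3*(-3) = -9)
(n(-29, 43) - 9*(-17)) + X(18) = (-9 - 9*(-17)) + 18 = (-9 + 153) + 18 = 144 + 18 = 162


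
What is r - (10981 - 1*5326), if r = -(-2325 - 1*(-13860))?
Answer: -17190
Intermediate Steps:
r = -11535 (r = -(-2325 + 13860) = -1*11535 = -11535)
r - (10981 - 1*5326) = -11535 - (10981 - 1*5326) = -11535 - (10981 - 5326) = -11535 - 1*5655 = -11535 - 5655 = -17190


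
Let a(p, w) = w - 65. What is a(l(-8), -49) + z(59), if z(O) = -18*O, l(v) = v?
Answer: -1176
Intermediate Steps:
a(p, w) = -65 + w
a(l(-8), -49) + z(59) = (-65 - 49) - 18*59 = -114 - 1062 = -1176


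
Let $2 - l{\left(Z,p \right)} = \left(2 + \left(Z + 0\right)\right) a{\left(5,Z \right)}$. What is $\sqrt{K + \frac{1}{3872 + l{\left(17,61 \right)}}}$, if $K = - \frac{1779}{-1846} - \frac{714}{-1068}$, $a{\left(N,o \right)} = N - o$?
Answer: $\frac{3 \sqrt{20595973614315190}}{336966994} \approx 1.2777$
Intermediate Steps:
$l{\left(Z,p \right)} = 2 - \left(2 + Z\right) \left(5 - Z\right)$ ($l{\left(Z,p \right)} = 2 - \left(2 + \left(Z + 0\right)\right) \left(5 - Z\right) = 2 - \left(2 + Z\right) \left(5 - Z\right)$)
$K = \frac{134084}{82147}$ ($K = \left(-1779\right) \left(- \frac{1}{1846}\right) - - \frac{119}{178} = \frac{1779}{1846} + \frac{119}{178} = \frac{134084}{82147} \approx 1.6322$)
$\sqrt{K + \frac{1}{3872 + l{\left(17,61 \right)}}} = \sqrt{\frac{134084}{82147} + \frac{1}{3872 - \left(59 - 289\right)}} = \sqrt{\frac{134084}{82147} + \frac{1}{3872 - -230}} = \sqrt{\frac{134084}{82147} + \frac{1}{3872 + 230}} = \sqrt{\frac{134084}{82147} + \frac{1}{4102}} = \sqrt{\frac{550094715}{336966994}} = \frac{3 \sqrt{20595973614315190}}{336966994}$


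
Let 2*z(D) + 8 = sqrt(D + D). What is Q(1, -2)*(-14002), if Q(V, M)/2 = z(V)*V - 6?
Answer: 280040 - 14002*sqrt(2) ≈ 2.6024e+5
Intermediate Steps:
z(D) = -4 + sqrt(2)*sqrt(D)/2 (z(D) = -4 + sqrt(D + D)/2 = -4 + sqrt(2*D)/2 = -4 + (sqrt(2)*sqrt(D))/2 = -4 + sqrt(2)*sqrt(D)/2)
Q(V, M) = -12 + 2*V*(-4 + sqrt(2)*sqrt(V)/2) (Q(V, M) = 2*((-4 + sqrt(2)*sqrt(V)/2)*V - 6) = 2*(V*(-4 + sqrt(2)*sqrt(V)/2) - 6) = 2*(-6 + V*(-4 + sqrt(2)*sqrt(V)/2)) = -12 + 2*V*(-4 + sqrt(2)*sqrt(V)/2))
Q(1, -2)*(-14002) = (-12 + 1*(-8 + sqrt(2)*sqrt(1)))*(-14002) = (-12 + 1*(-8 + sqrt(2)*1))*(-14002) = (-12 + 1*(-8 + sqrt(2)))*(-14002) = (-12 + (-8 + sqrt(2)))*(-14002) = (-20 + sqrt(2))*(-14002) = 280040 - 14002*sqrt(2)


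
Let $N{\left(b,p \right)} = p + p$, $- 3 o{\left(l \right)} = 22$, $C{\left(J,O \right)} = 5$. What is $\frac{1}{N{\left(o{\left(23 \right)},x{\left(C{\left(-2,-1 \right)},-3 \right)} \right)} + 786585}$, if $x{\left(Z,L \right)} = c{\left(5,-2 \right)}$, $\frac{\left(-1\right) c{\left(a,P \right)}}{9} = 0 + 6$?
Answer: $\frac{1}{786477} \approx 1.2715 \cdot 10^{-6}$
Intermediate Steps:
$c{\left(a,P \right)} = -54$ ($c{\left(a,P \right)} = - 9 \left(0 + 6\right) = \left(-9\right) 6 = -54$)
$x{\left(Z,L \right)} = -54$
$o{\left(l \right)} = - \frac{22}{3}$ ($o{\left(l \right)} = \left(- \frac{1}{3}\right) 22 = - \frac{22}{3}$)
$N{\left(b,p \right)} = 2 p$
$\frac{1}{N{\left(o{\left(23 \right)},x{\left(C{\left(-2,-1 \right)},-3 \right)} \right)} + 786585} = \frac{1}{2 \left(-54\right) + 786585} = \frac{1}{-108 + 786585} = \frac{1}{786477}$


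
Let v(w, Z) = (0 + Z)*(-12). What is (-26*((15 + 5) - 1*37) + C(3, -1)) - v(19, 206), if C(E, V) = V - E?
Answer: 2910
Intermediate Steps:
v(w, Z) = -12*Z (v(w, Z) = Z*(-12) = -12*Z)
(-26*((15 + 5) - 1*37) + C(3, -1)) - v(19, 206) = (-26*((15 + 5) - 1*37) + (-1 - 1*3)) - (-12)*206 = (-26*(20 - 37) + (-1 - 3)) - 1*(-2472) = (-26*(-17) - 4) + 2472 = (442 - 4) + 2472 = 438 + 2472 = 2910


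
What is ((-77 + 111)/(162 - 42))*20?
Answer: 17/3 ≈ 5.6667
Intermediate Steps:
((-77 + 111)/(162 - 42))*20 = (34/120)*20 = (34*(1/120))*20 = (17/60)*20 = 17/3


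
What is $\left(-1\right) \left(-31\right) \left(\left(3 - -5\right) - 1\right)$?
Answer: $217$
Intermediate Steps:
$\left(-1\right) \left(-31\right) \left(\left(3 - -5\right) - 1\right) = 31 \left(\left(3 + 5\right) - 1\right) = 31 \left(8 - 1\right) = 31 \cdot 7 = 217$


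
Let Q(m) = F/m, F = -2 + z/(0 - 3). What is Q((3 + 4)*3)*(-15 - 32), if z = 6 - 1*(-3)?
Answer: 235/21 ≈ 11.190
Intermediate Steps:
z = 9 (z = 6 + 3 = 9)
F = -5 (F = -2 + 9/(0 - 3) = -2 + 9/(-3) = -2 + 9*(-⅓) = -2 - 3 = -5)
Q(m) = -5/m
Q((3 + 4)*3)*(-15 - 32) = (-5*1/(3*(3 + 4)))*(-15 - 32) = -5/(7*3)*(-47) = -5/21*(-47) = 235/21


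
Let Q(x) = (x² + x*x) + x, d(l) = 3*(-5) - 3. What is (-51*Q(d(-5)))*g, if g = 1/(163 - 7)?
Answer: -5355/26 ≈ -205.96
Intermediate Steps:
d(l) = -18 (d(l) = -15 - 3 = -18)
g = 1/156 ≈ 0.0064103
Q(x) = x + 2*x² (Q(x) = (x² + x²) + x = 2*x² + x = x + 2*x²)
(-51*Q(d(-5)))*g = -(-918)*(1 + 2*(-18))*(1/156) = -(-918)*(1 - 36)*(1/156) = -(-918)*(-35)*(1/156) = -51*630*(1/156) = -32130*1/156 = -5355/26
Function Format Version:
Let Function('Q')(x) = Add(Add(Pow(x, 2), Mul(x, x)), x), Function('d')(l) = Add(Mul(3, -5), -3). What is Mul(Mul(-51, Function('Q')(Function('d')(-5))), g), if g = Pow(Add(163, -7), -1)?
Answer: Rational(-5355, 26) ≈ -205.96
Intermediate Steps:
Function('d')(l) = -18 (Function('d')(l) = Add(-15, -3) = -18)
g = Rational(1, 156) (g = Pow(156, -1) = Rational(1, 156) ≈ 0.0064103)
Function('Q')(x) = Add(x, Mul(2, Pow(x, 2))) (Function('Q')(x) = Add(Add(Pow(x, 2), Pow(x, 2)), x) = Add(Mul(2, Pow(x, 2)), x) = Add(x, Mul(2, Pow(x, 2))))
Mul(Mul(-51, Function('Q')(Function('d')(-5))), g) = Mul(Mul(-51, Mul(-18, Add(1, Mul(2, -18)))), Rational(1, 156)) = Mul(Mul(-51, Mul(-18, Add(1, -36))), Rational(1, 156)) = Mul(Mul(-51, Mul(-18, -35)), Rational(1, 156)) = Mul(Mul(-51, 630), Rational(1, 156)) = Mul(-32130, Rational(1, 156)) = Rational(-5355, 26)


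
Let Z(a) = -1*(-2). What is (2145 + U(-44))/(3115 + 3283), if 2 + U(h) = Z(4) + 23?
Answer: 1084/3199 ≈ 0.33886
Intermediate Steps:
Z(a) = 2
U(h) = 23 (U(h) = -2 + (2 + 23) = -2 + 25 = 23)
(2145 + U(-44))/(3115 + 3283) = (2145 + 23)/(3115 + 3283) = 2168/6398 = 2168*(1/6398) = 1084/3199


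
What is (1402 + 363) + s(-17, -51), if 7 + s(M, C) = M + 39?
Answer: 1780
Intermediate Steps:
s(M, C) = 32 + M (s(M, C) = -7 + (M + 39) = -7 + (39 + M) = 32 + M)
(1402 + 363) + s(-17, -51) = (1402 + 363) + (32 - 17) = 1765 + 15 = 1780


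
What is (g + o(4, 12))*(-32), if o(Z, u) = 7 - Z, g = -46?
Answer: 1376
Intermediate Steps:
(g + o(4, 12))*(-32) = (-46 + (7 - 1*4))*(-32) = (-46 + (7 - 4))*(-32) = (-46 + 3)*(-32) = -43*(-32) = 1376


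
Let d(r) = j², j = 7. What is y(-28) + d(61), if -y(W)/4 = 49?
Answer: -147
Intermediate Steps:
d(r) = 49 (d(r) = 7² = 49)
y(W) = -196 (y(W) = -4*49 = -196)
y(-28) + d(61) = -196 + 49 = -147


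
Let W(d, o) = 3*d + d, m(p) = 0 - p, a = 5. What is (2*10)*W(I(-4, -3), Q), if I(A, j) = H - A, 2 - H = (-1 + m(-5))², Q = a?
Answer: -800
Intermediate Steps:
m(p) = -p
Q = 5
H = -14 (H = 2 - (-1 - 1*(-5))² = 2 - (-1 + 5)² = 2 - 1*4² = 2 - 1*16 = 2 - 16 = -14)
I(A, j) = -14 - A
W(d, o) = 4*d
(2*10)*W(I(-4, -3), Q) = (2*10)*(4*(-14 - 1*(-4))) = 20*(4*(-14 + 4)) = 20*(4*(-10)) = 20*(-40) = -800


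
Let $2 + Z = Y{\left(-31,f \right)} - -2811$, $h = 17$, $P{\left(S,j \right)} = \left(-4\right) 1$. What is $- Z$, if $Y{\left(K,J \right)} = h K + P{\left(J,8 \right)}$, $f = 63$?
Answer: $-2278$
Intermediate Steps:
$P{\left(S,j \right)} = -4$
$Y{\left(K,J \right)} = -4 + 17 K$ ($Y{\left(K,J \right)} = 17 K - 4 = -4 + 17 K$)
$Z = 2278$ ($Z = -2 + \left(\left(-4 + 17 \left(-31\right)\right) - -2811\right) = -2 + \left(\left(-4 - 527\right) + 2811\right) = -2 + \left(-531 + 2811\right) = -2 + 2280 = 2278$)
$- Z = \left(-1\right) 2278 = -2278$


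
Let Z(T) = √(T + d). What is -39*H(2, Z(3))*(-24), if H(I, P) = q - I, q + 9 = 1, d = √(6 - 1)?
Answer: -9360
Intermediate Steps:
d = √5 ≈ 2.2361
q = -8 (q = -9 + 1 = -8)
Z(T) = √(T + √5)
H(I, P) = -8 - I
-39*H(2, Z(3))*(-24) = -39*(-8 - 1*2)*(-24) = -39*(-8 - 2)*(-24) = -39*(-10)*(-24) = 390*(-24) = -9360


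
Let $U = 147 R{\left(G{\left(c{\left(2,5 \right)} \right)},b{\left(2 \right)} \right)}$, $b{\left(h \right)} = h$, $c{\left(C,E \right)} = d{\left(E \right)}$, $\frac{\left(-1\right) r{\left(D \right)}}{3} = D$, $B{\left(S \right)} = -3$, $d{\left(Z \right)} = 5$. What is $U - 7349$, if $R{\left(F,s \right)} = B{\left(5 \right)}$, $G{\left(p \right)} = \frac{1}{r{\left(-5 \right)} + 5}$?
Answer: $-7790$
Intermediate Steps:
$r{\left(D \right)} = - 3 D$
$c{\left(C,E \right)} = 5$
$G{\left(p \right)} = \frac{1}{20}$ ($G{\left(p \right)} = \frac{1}{\left(-3\right) \left(-5\right) + 5} = \frac{1}{15 + 5} = \frac{1}{20}$)
$R{\left(F,s \right)} = -3$
$U = -441$ ($U = 147 \left(-3\right) = -441$)
$U - 7349 = -441 - 7349 = -7790$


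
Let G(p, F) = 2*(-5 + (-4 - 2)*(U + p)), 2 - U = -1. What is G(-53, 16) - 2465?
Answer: -1875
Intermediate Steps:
U = 3 (U = 2 - 1*(-1) = 2 + 1 = 3)
G(p, F) = -46 - 12*p (G(p, F) = 2*(-5 + (-4 - 2)*(3 + p)) = 2*(-5 - 6*(3 + p)) = 2*(-5 + (-18 - 6*p)) = 2*(-23 - 6*p) = -46 - 12*p)
G(-53, 16) - 2465 = (-46 - 12*(-53)) - 2465 = (-46 + 636) - 2465 = 590 - 2465 = -1875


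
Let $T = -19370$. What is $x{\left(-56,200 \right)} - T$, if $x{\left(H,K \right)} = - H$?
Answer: $19426$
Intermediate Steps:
$x{\left(-56,200 \right)} - T = \left(-1\right) \left(-56\right) - -19370 = 56 + 19370 = 19426$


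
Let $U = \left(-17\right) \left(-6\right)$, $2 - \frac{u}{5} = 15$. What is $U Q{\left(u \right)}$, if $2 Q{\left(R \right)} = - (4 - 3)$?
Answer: $-51$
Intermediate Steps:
$u = -65$ ($u = 10 - 75 = -65$)
$Q{\left(R \right)} = - \frac{1}{2}$ ($Q{\left(R \right)} = \frac{\left(-1\right) \left(4 - 3\right)}{2} = \frac{\left(-1\right) 1}{2} = \frac{1}{2} \left(-1\right) = - \frac{1}{2}$)
$U = 102$
$U Q{\left(u \right)} = 102 \left(- \frac{1}{2}\right) = -51$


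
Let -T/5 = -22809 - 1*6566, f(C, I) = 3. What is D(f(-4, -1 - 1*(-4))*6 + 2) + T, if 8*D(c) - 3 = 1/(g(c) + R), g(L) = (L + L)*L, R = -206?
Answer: 697951783/4752 ≈ 1.4688e+5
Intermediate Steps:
g(L) = 2*L² (g(L) = (2*L)*L = 2*L²)
T = 146875 (T = -5*(-22809 - 1*6566) = -5*(-22809 - 6566) = -5*(-29375) = 146875)
D(c) = 3/8 + 1/(8*(-206 + 2*c²)) (D(c) = 3/8 + 1/(8*(2*c² - 206)) = 3/8 + 1/(8*(-206 + 2*c²)))
D(f(-4, -1 - 1*(-4))*6 + 2) + T = (-617 + 6*(3*6 + 2)²)/(16*(-103 + (3*6 + 2)²)) + 146875 = (-617 + 6*(18 + 2)²)/(16*(-103 + (18 + 2)²)) + 146875 = (-617 + 6*20²)/(16*(-103 + 20²)) + 146875 = (-617 + 6*400)/(16*(-103 + 400)) + 146875 = (1/16)*(-617 + 2400)/297 + 146875 = (1/16)*(1/297)*1783 + 146875 = 1783/4752 + 146875 = 697951783/4752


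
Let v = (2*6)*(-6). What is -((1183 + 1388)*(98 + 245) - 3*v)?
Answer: -882069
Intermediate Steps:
v = -72 (v = 12*(-6) = -72)
-((1183 + 1388)*(98 + 245) - 3*v) = -((1183 + 1388)*(98 + 245) - 3*(-72)) = -(2571*343 - 1*(-216)) = -(881853 + 216) = -1*882069 = -882069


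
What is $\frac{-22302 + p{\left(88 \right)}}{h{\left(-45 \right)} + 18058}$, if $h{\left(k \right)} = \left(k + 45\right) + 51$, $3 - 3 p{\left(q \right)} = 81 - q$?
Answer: $- \frac{66896}{54327} \approx -1.2314$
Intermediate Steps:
$p{\left(q \right)} = -26 + \frac{q}{3}$ ($p{\left(q \right)} = 1 - \frac{81 - q}{3} = 1 + \left(-27 + \frac{q}{3}\right) = -26 + \frac{q}{3}$)
$h{\left(k \right)} = 96 + k$ ($h{\left(k \right)} = \left(45 + k\right) + 51 = 96 + k$)
$\frac{-22302 + p{\left(88 \right)}}{h{\left(-45 \right)} + 18058} = \frac{-22302 + \left(-26 + \frac{1}{3} \cdot 88\right)}{\left(96 - 45\right) + 18058} = \frac{-22302 + \left(-26 + \frac{88}{3}\right)}{51 + 18058} = \frac{-22302 + \frac{10}{3}}{18109} = \left(- \frac{66896}{3}\right) \frac{1}{18109} = - \frac{66896}{54327}$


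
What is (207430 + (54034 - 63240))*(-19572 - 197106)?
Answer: -42950779872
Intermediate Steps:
(207430 + (54034 - 63240))*(-19572 - 197106) = (207430 - 9206)*(-216678) = 198224*(-216678) = -42950779872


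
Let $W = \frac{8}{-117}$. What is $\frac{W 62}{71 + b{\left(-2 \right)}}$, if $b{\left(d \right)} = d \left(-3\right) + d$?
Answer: $- \frac{496}{8775} \approx -0.056524$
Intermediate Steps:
$b{\left(d \right)} = - 2 d$ ($b{\left(d \right)} = - 3 d + d = - 2 d$)
$W = - \frac{8}{117}$ ($W = 8 \left(- \frac{1}{117}\right) = - \frac{8}{117} \approx -0.068376$)
$\frac{W 62}{71 + b{\left(-2 \right)}} = \frac{\left(- \frac{8}{117}\right) 62}{71 - -4} = - \frac{496}{117 \left(71 + 4\right)} = - \frac{496}{117 \cdot 75} = \left(- \frac{496}{117}\right) \frac{1}{75} = - \frac{496}{8775}$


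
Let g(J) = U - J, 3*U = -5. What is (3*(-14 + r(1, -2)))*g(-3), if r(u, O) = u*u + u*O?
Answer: -60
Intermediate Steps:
U = -5/3 (U = (1/3)*(-5) = -5/3 ≈ -1.6667)
r(u, O) = u**2 + O*u
g(J) = -5/3 - J
(3*(-14 + r(1, -2)))*g(-3) = (3*(-14 + 1*(-2 + 1)))*(-5/3 - 1*(-3)) = (3*(-14 + 1*(-1)))*(-5/3 + 3) = (3*(-14 - 1))*(4/3) = (3*(-15))*(4/3) = -45*4/3 = -60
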